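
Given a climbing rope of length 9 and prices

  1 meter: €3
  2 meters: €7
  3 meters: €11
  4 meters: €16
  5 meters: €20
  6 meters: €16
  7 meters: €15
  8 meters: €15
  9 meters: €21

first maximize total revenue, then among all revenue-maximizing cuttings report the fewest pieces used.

Let r[k] be the best obtainable value from length k. For each k, try every first piece i and keep the best of price[i] + r[k−i].
r[1] = 3
r[2] = 7
r[3] = 11
r[4] = 16
r[5] = 20
r[6] = 23  (first piece 1, then r[5]=20)
r[7] = 27  (first piece 2, then r[5]=20)
r[8] = 32  (first piece 4, then r[4]=16)
r[9] = 36  (first piece 4, then r[5]=20)
Maximum revenue is €36.
Now minimize piece count subject to staying optimal: for each k, pieces[k] = 1 + min over i with p[i]+r[k−i]=r[k] of pieces[k−i].
pieces[6] = 2
pieces[7] = 2
pieces[8] = 2
pieces[9] = 2

2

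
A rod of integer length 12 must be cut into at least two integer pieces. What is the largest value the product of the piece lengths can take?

Define prod[k] = max over 1≤i<k of i · max(k−i, prod[k−i]); the inner max lets the remainder stay uncut if that's better.
Small cases: prod[2]=1, prod[3]=2, prod[4]=4, prod[5]=6, prod[6]=9, prod[7]=12.
prod[8] = 2*max(6,9) = 2*9 = 18
prod[9] = 3*max(6,9) = 3*9 = 27
prod[10] = 2*max(8,18) = 2*18 = 36
prod[11] = 2*max(9,27) = 2*27 = 54
prod[12] = 3*max(9,27) = 3*27 = 81
One optimal split: 3 + 3 + 3 + 3; product 3*3*3*3 = 81.

81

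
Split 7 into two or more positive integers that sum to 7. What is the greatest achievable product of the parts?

Let g[k] be the best product for length k (with at least one cut). For each first piece i, the rest contributes max(k−i, g[k−i]).
g[2] = 1·max(1,0) = 1·1 = 1
g[3] = 1·max(2,1) = 1·2 = 2
g[4] = 2·max(2,1) = 2·2 = 4
g[5] = 2·max(3,2) = 2·3 = 6
g[6] = 3·max(3,2) = 3·3 = 9
g[7] = 2·max(5,6) = 2·6 = 12
One optimal split: 3 + 2 + 2; product 3·2·2 = 12.

12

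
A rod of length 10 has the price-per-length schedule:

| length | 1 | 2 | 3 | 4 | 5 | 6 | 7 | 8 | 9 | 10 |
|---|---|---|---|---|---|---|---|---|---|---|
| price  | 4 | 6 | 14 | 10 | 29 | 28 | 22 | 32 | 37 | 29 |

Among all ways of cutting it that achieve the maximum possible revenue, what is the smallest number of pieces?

2

Consider every possible first cut. r[k] is the best of p[i]+r[k−i] over all sellable i≤k.
r[1] = 4
r[2] = max(4+4, 6+0) = 8
r[3] = max(4+8, 6+4, 14+0) = 14
r[4] = max(4+14, 6+8, 14+4, 10+0) = 18
r[5] = max(4+18, 6+14, 14+8, 10+4, 29+0) = 29
r[6] = max(4+29, 6+18, 14+14, 10+8, 29+4, 28+0) = 33
r[7] = max(4+33, 6+29, 14+18, …, 28+4, 22+0) = 37
r[8] = max(4+37, 6+33, 14+29, …, 22+4, 32+0) = 43
r[9] = max(4+43, 6+37, 14+33, …, 32+4, 37+0) = 47
r[10] = max(4+47, 6+43, 14+37, …, 37+4, 29+0) = 58
Maximum revenue is €58.
Now minimize piece count subject to staying optimal: for each k, pieces[k] = 1 + min over i with p[i]+r[k−i]=r[k] of pieces[k−i].
pieces[7] = 3
pieces[8] = 2
pieces[9] = 3
pieces[10] = 2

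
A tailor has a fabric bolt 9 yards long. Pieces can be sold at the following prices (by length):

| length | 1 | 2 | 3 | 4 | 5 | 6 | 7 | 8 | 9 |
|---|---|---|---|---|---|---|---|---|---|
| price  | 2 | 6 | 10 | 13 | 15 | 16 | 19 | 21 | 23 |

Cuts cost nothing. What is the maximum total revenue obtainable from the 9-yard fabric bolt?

Consider every possible first cut. v[k] is the best of p[i]+v[k−i] over all sellable i≤k.
v[1] = 2
v[2] = max(2+2, 6+0) = 6
v[3] = max(2+6, 6+2, 10+0) = 10
v[4] = max(2+10, 6+6, 10+2, 13+0) = 13
v[5] = max(2+13, 6+10, 10+6, 13+2, 15+0) = 16
v[6] = max(2+16, 6+13, 10+10, 13+6, 15+2, 16+0) = 20
v[7] = max(2+20, 6+16, 10+13, …, 16+2, 19+0) = 23
v[8] = max(2+23, 6+20, 10+16, …, 19+2, 21+0) = 26
v[9] = max(2+26, 6+23, 10+20, …, 21+2, 23+0) = 30
One optimal cutting: 3 + 3 + 3 → $10 + $10 + $10 = $30.

30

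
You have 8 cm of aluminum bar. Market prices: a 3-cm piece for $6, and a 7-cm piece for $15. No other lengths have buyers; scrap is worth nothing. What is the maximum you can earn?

Build best[k] bottom-up: best[k] = max over allowed piece i of (p[i] + best[k−i]).
best[1] = 0
best[2] = 0
best[3] = 6
best[4] = 6
best[5] = 6
best[6] = 12  (first piece 3, then best[3]=6)
best[7] = max(6+6, 15+0) = 15
best[8] = max(6+6, 15+0) = 15
One optimal cutting: pieces 7 with 1 cm of scrap → $15.

15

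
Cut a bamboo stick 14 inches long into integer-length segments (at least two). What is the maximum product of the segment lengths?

Let m[k] be the best product for length k (with at least one cut). For each first piece i, the rest contributes max(k−i, m[k−i]).
m[2] = 1·max(1,0) = 1·1 = 1
m[3] = max(1·2, 2·1) = 2
m[4] = max(1·3, 2·2, 3·1) = 4
m[5] = max(1·4, 2·3, 3·2, 4·1) = 6
m[6] = max(1·6, 2·4, 3·3, 4·2, 5·1) = 9
m[7] = max(1·9, 2·6, 3·4, 4·3, 5·2, 6·1) = 12
m[8] = max(1·12, 2·9, 3·6, …, 6·2, 7·1) = 18
m[9] = max(1·18, 2·12, 3·9, …, 7·2, 8·1) = 27
m[10] = max(1·27, 2·18, 3·12, …, 8·2, 9·1) = 36
m[11] = max(1·36, 2·27, 3·18, …, 9·2, 10·1) = 54
m[12] = max(1·54, 2·36, 3·27, …, 10·2, 11·1) = 81
m[13] = max(1·81, 2·54, 3·36, …, 11·2, 12·1) = 108
m[14] = max(1·108, 2·81, 3·54, …, 12·2, 13·1) = 162
One optimal split: 3 + 3 + 3 + 3 + 2; product 3·3·3·3·2 = 162.

162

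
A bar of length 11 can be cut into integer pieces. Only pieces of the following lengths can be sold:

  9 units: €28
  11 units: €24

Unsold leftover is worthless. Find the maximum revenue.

Consider every possible first cut. best[k] is the best of p[i]+best[k−i] over all sellable i≤k.
best[1] = 0
best[2] = 0
best[3] = 0
best[4] = 0
best[5] = 0
best[6] = 0
best[7] = 0
best[8] = 0
best[9] = 28
best[10] = 28
best[11] = max(28+0, 24+0) = 28
One optimal cutting: pieces 9 with 2 units of scrap → €28.

28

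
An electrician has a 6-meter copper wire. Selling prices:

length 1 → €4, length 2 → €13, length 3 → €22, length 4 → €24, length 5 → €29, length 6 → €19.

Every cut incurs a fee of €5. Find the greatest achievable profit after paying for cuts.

Consider every possible first cut. net[k] is the best of p[i]+net[k−i] over all sellable i≤k, charging 5 whenever i<k.
net[1] = 4
net[2] = 13
net[3] = 22
net[4] = 24
net[5] = 30  (first piece 2, then net[3]=22)
net[6] = 39  (first piece 3, then net[3]=22)
One optimal plan: pieces 3 + 3 (1 cut) → €44 − €5 = €39.

39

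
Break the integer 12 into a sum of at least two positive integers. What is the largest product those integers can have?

Fill g[k] for k=2..12: at each k try every first piece i and multiply by the better of (k−i) uncut or g[k−i].
g[2] = 1×max(1,0) = 1×1 = 1
g[3] = 1×max(2,1) = 1×2 = 2
g[4] = 2×max(2,1) = 2×2 = 4
g[5] = 2×max(3,2) = 2×3 = 6
g[6] = 3×max(3,2) = 3×3 = 9
g[7] = 2×max(5,6) = 2×6 = 12
g[8] = 2×max(6,9) = 2×9 = 18
g[9] = 3×max(6,9) = 3×9 = 27
g[10] = 2×max(8,18) = 2×18 = 36
g[11] = 2×max(9,27) = 2×27 = 54
g[12] = 3×max(9,27) = 3×27 = 81
One optimal split: 3 + 3 + 3 + 3; product 3×3×3×3 = 81.

81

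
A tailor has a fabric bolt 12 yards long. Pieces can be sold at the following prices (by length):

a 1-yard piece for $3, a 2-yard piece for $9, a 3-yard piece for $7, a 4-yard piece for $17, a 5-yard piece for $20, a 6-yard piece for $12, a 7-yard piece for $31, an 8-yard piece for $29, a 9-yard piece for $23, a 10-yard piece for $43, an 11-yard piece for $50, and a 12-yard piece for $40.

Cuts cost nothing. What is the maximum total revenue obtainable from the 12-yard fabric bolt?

Build r[k] bottom-up: r[k] = max over allowed piece i of (p[i] + r[k−i]).
r[1] = 3
r[2] = 9
r[3] = 12  (first piece 1, then r[2]=9)
r[4] = 18  (first piece 2, then r[2]=9)
r[5] = 21  (first piece 1, then r[4]=18)
r[6] = 27  (first piece 2, then r[4]=18)
r[7] = 31
r[8] = 36  (first piece 2, then r[6]=27)
r[9] = 40  (first piece 2, then r[7]=31)
r[10] = 45  (first piece 2, then r[8]=36)
r[11] = 50
r[12] = 54  (first piece 2, then r[10]=45)
One optimal cutting: 2 + 2 + 2 + 2 + 2 + 2 → $9 + $9 + $9 + $9 + $9 + $9 = $54.

54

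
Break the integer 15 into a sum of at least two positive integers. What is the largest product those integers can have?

Define g[k] = max over 1≤i<k of i · max(k−i, g[k−i]); the inner max lets the remainder stay uncut if that's better.
g[2] = 1*max(1,0) = 1*1 = 1
g[3] = max(1*2, 2*1) = 2
g[4] = max(1*3, 2*2, 3*1) = 4
g[5] = max(1*4, 2*3, 3*2, 4*1) = 6
g[6] = max(1*6, 2*4, 3*3, 4*2, 5*1) = 9
g[7] = max(1*9, 2*6, 3*4, 4*3, 5*2, 6*1) = 12
g[8] = max(1*12, 2*9, 3*6, …, 6*2, 7*1) = 18
g[9] = max(1*18, 2*12, 3*9, …, 7*2, 8*1) = 27
g[10] = max(1*27, 2*18, 3*12, …, 8*2, 9*1) = 36
g[11] = max(1*36, 2*27, 3*18, …, 9*2, 10*1) = 54
g[12] = max(1*54, 2*36, 3*27, …, 10*2, 11*1) = 81
g[13] = max(1*81, 2*54, 3*36, …, 11*2, 12*1) = 108
g[14] = max(1*108, 2*81, 3*54, …, 12*2, 13*1) = 162
g[15] = max(1*162, 2*108, 3*81, …, 13*2, 14*1) = 243
One optimal split: 3 + 3 + 3 + 3 + 3; product 3*3*3*3*3 = 243.

243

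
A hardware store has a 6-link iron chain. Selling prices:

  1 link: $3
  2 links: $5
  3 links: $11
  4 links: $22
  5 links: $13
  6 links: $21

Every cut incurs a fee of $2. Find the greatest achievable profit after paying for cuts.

25

Let v[k] be the best obtainable value from length k. For each k, try every first piece i and keep the best of price[i] + v[k−i] minus the 2 cut fee when i<k.
v[1] = 3
v[2] = max(3+3-2, 5+0) = 5
v[3] = max(3+5-2, 5+3-2, 11+0) = 11
v[4] = max(3+11-2, 5+5-2, 11+3-2, 22+0) = 22
v[5] = max(3+22-2, 5+11-2, 11+5-2, 22+3-2, 13+0) = 23
v[6] = max(3+23-2, 5+22-2, 11+11-2, 22+5-2, 13+3-2, 21+0) = 25
One optimal plan: pieces 4 + 2 (1 cut) → $27 − $2 = $25.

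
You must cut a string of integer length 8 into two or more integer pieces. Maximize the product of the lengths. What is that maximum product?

18

Fill prod[k] for k=2..8: at each k try every first piece i and multiply by the better of (k−i) uncut or prod[k−i].
prod[2] = 1*max(1,0) = 1*1 = 1
prod[3] = max(1*2, 2*1) = 2
prod[4] = max(1*3, 2*2, 3*1) = 4
prod[5] = max(1*4, 2*3, 3*2, 4*1) = 6
prod[6] = max(1*6, 2*4, 3*3, 4*2, 5*1) = 9
prod[7] = max(1*9, 2*6, 3*4, 4*3, 5*2, 6*1) = 12
prod[8] = max(1*12, 2*9, 3*6, …, 6*2, 7*1) = 18
One optimal split: 3 + 3 + 2; product 3*3*2 = 18.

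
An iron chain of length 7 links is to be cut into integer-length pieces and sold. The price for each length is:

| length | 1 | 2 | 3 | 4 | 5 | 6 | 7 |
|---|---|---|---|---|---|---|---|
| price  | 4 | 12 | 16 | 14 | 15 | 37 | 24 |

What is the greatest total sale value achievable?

41

Build R[k] bottom-up: R[k] = max over allowed piece i of (p[i] + R[k−i]).
R[1] = 4
R[2] = max(4+4, 12+0) = 12
R[3] = max(4+12, 12+4, 16+0) = 16
R[4] = max(4+16, 12+12, 16+4, 14+0) = 24
R[5] = max(4+24, 12+16, 16+12, 14+4, 15+0) = 28
R[6] = max(4+28, 12+24, 16+16, 14+12, 15+4, 37+0) = 37
R[7] = max(4+37, 12+28, 16+24, …, 37+4, 24+0) = 41
One optimal cutting: 6 + 1 → $37 + $4 = $41.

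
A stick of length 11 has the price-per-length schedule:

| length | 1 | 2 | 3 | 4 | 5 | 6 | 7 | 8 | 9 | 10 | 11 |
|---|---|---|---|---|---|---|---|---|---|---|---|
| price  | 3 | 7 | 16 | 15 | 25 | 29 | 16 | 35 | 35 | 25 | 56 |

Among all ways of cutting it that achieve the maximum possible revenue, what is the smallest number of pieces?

Build r[k] bottom-up: r[k] = max over allowed piece i of (p[i] + r[k−i]).
r[1] = 3
r[2] = max(3+3, 7+0) = 7
r[3] = max(3+7, 7+3, 16+0) = 16
r[4] = max(3+16, 7+7, 16+3, 15+0) = 19
r[5] = max(3+19, 7+16, 16+7, 15+3, 25+0) = 25
r[6] = max(3+25, 7+19, 16+16, 15+7, 25+3, 29+0) = 32
r[7] = max(3+32, 7+25, 16+19, …, 29+3, 16+0) = 35
r[8] = max(3+35, 7+32, 16+25, …, 16+3, 35+0) = 41
r[9] = max(3+41, 7+35, 16+32, …, 35+3, 35+0) = 48
r[10] = max(3+48, 7+41, 16+35, …, 35+3, 25+0) = 51
r[11] = max(3+51, 7+48, 16+41, …, 25+3, 56+0) = 57
Maximum revenue is 57.
Now minimize piece count subject to staying optimal: for each k, pieces[k] = 1 + min over i with p[i]+r[k−i]=r[k] of pieces[k−i].
pieces[8] = 2
pieces[9] = 3
pieces[10] = 4
pieces[11] = 3

3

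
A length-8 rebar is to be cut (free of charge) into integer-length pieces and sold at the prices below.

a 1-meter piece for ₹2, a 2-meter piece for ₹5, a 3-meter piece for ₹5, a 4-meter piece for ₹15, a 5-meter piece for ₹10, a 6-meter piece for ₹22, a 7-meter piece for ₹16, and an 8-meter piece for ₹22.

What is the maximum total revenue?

30

Consider every possible first cut. R[k] is the best of p[i]+R[k−i] over all sellable i≤k.
R[1] = 2
R[2] = max(2+2, 5+0) = 5
R[3] = max(2+5, 5+2, 5+0) = 7
R[4] = max(2+7, 5+5, 5+2, 15+0) = 15
R[5] = max(2+15, 5+7, 5+5, 15+2, 10+0) = 17
R[6] = max(2+17, 5+15, 5+7, 15+5, 10+2, 22+0) = 22
R[7] = max(2+22, 5+17, 5+15, …, 22+2, 16+0) = 24
R[8] = max(2+24, 5+22, 5+17, …, 16+2, 22+0) = 30
One optimal cutting: 4 + 4 → ₹15 + ₹15 = ₹30.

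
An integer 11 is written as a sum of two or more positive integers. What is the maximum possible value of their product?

54

Let P[k] be the best product for length k (with at least one cut). For each first piece i, the rest contributes max(k−i, P[k−i]).
P[2] = 1×max(1,0) = 1×1 = 1
P[3] = max(1×2, 2×1) = 2
P[4] = max(1×3, 2×2, 3×1) = 4
P[5] = max(1×4, 2×3, 3×2, 4×1) = 6
P[6] = max(1×6, 2×4, 3×3, 4×2, 5×1) = 9
P[7] = max(1×9, 2×6, 3×4, 4×3, 5×2, 6×1) = 12
P[8] = max(1×12, 2×9, 3×6, …, 6×2, 7×1) = 18
P[9] = max(1×18, 2×12, 3×9, …, 7×2, 8×1) = 27
P[10] = max(1×27, 2×18, 3×12, …, 8×2, 9×1) = 36
P[11] = max(1×36, 2×27, 3×18, …, 9×2, 10×1) = 54
One optimal split: 3 + 3 + 3 + 2; product 3×3×3×2 = 54.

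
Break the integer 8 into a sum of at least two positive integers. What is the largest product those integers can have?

18

Define f[k] = max over 1≤i<k of i · max(k−i, f[k−i]); the inner max lets the remainder stay uncut if that's better.
f[2] = 1*max(1,0) = 1*1 = 1
f[3] = 1*max(2,1) = 1*2 = 2
f[4] = 2*max(2,1) = 2*2 = 4
f[5] = 2*max(3,2) = 2*3 = 6
f[6] = 3*max(3,2) = 3*3 = 9
f[7] = 2*max(5,6) = 2*6 = 12
f[8] = 2*max(6,9) = 2*9 = 18
One optimal split: 3 + 3 + 2; product 3*3*2 = 18.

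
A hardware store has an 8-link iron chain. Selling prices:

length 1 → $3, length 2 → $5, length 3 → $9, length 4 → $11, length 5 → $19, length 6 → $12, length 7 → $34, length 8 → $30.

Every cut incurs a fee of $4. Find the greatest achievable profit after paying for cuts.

33

Let v[k] be the best obtainable value from length k. For each k, try every first piece i and keep the best of price[i] + v[k−i] minus the 4 cut fee when i<k.
v[1] = 3
v[2] = 5
v[3] = 9
v[4] = 11
v[5] = 19
v[6] = 18  (first piece 1, then v[5]=19)
v[7] = 34
v[8] = 33  (first piece 1, then v[7]=34)
One optimal plan: pieces 7 + 1 (1 cut) → $37 − $4 = $33.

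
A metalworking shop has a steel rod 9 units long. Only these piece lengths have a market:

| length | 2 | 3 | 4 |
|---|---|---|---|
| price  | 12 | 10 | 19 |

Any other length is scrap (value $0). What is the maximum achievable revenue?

Let best[k] be the best obtainable value from length k. For each k, try every first piece i and keep the best of price[i] + best[k−i].
best[1] = 0
best[2] = 12
best[3] = max(12+0, 10+0) = 12
best[4] = max(12+12, 10+0, 19+0) = 24
best[5] = max(12+12, 10+12, 19+0) = 24
best[6] = max(12+24, 10+12, 19+12) = 36
best[7] = max(12+24, 10+24, 19+12) = 36
best[8] = max(12+36, 10+24, 19+24) = 48
best[9] = max(12+36, 10+36, 19+24) = 48
One optimal cutting: pieces 2 + 2 + 2 + 2 with 1 unit of scrap → $48.

48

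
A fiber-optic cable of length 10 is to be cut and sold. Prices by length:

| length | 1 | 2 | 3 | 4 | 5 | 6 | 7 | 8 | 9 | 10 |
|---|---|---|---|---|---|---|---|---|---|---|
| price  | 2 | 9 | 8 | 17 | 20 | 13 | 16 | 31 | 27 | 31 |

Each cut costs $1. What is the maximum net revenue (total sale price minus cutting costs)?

41

Consider every possible first cut. net[k] is the best of p[i]+net[k−i] over all sellable i≤k, charging 1 whenever i<k.
net[1] = 2
net[2] = max(2+2-1, 9+0) = 9
net[3] = max(2+9-1, 9+2-1, 8+0) = 10
net[4] = max(2+10-1, 9+9-1, 8+2-1, 17+0) = 17
net[5] = max(2+17-1, 9+10-1, 8+9-1, 17+2-1, 20+0) = 20
net[6] = max(2+20-1, 9+17-1, 8+10-1, 17+9-1, 20+2-1, 13+0) = 25
net[7] = max(2+25-1, 9+20-1, 8+17-1, …, 13+2-1, 16+0) = 28
net[8] = max(2+28-1, 9+25-1, 8+20-1, …, 16+2-1, 31+0) = 33
net[9] = max(2+33-1, 9+28-1, 8+25-1, …, 31+2-1, 27+0) = 36
net[10] = max(2+36-1, 9+33-1, 8+28-1, …, 27+2-1, 31+0) = 41
One optimal plan: pieces 2 + 2 + 2 + 2 + 2 (4 cuts) → $45 − $4 = $41.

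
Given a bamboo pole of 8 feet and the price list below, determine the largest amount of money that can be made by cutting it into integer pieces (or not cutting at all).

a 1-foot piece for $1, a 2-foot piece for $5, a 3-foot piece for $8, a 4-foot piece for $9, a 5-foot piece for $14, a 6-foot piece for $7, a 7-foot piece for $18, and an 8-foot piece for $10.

Let v[k] be the best obtainable value from length k. For each k, try every first piece i and keep the best of price[i] + v[k−i].
v[1] = 1
v[2] = max(1+1, 5+0) = 5
v[3] = max(1+5, 5+1, 8+0) = 8
v[4] = max(1+8, 5+5, 8+1, 9+0) = 10
v[5] = max(1+10, 5+8, 8+5, 9+1, 14+0) = 14
v[6] = max(1+14, 5+10, 8+8, 9+5, 14+1, 7+0) = 16
v[7] = max(1+16, 5+14, 8+10, …, 7+1, 18+0) = 19
v[8] = max(1+19, 5+16, 8+14, …, 18+1, 10+0) = 22
One optimal cutting: 5 + 3 → $14 + $8 = $22.

22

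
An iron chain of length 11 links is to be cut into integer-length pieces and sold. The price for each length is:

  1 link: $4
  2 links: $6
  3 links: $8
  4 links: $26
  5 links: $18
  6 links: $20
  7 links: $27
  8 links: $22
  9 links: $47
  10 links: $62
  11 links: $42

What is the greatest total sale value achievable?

Let r[k] be the best obtainable value from length k. For each k, try every first piece i and keep the best of price[i] + r[k−i].
r[1] = 4
r[2] = max(4+4, 6+0) = 8
r[3] = max(4+8, 6+4, 8+0) = 12
r[4] = max(4+12, 6+8, 8+4, 26+0) = 26
r[5] = max(4+26, 6+12, 8+8, 26+4, 18+0) = 30
r[6] = max(4+30, 6+26, 8+12, 26+8, 18+4, 20+0) = 34
r[7] = max(4+34, 6+30, 8+26, …, 20+4, 27+0) = 38
r[8] = max(4+38, 6+34, 8+30, …, 27+4, 22+0) = 52
r[9] = max(4+52, 6+38, 8+34, …, 22+4, 47+0) = 56
r[10] = max(4+56, 6+52, 8+38, …, 47+4, 62+0) = 62
r[11] = max(4+62, 6+56, 8+52, …, 62+4, 42+0) = 66
One optimal cutting: 10 + 1 → $62 + $4 = $66.

66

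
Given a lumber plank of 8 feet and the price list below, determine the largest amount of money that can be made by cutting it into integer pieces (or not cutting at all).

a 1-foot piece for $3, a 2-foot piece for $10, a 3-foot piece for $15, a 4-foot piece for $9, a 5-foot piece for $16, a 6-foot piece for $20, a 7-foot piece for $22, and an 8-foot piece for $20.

Consider every possible first cut. R[k] is the best of p[i]+R[k−i] over all sellable i≤k.
R[1] = 3
R[2] = max(3+3, 10+0) = 10
R[3] = max(3+10, 10+3, 15+0) = 15
R[4] = max(3+15, 10+10, 15+3, 9+0) = 20
R[5] = max(3+20, 10+15, 15+10, 9+3, 16+0) = 25
R[6] = max(3+25, 10+20, 15+15, 9+10, 16+3, 20+0) = 30
R[7] = max(3+30, 10+25, 15+20, …, 20+3, 22+0) = 35
R[8] = max(3+35, 10+30, 15+25, …, 22+3, 20+0) = 40
One optimal cutting: 2 + 2 + 2 + 2 → $10 + $10 + $10 + $10 = $40.

40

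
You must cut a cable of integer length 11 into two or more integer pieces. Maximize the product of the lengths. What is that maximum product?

Fill f[k] for k=2..11: at each k try every first piece i and multiply by the better of (k−i) uncut or f[k−i].
f[2] = 1·max(1,0) = 1·1 = 1
f[3] = 1·max(2,1) = 1·2 = 2
f[4] = 2·max(2,1) = 2·2 = 4
f[5] = 2·max(3,2) = 2·3 = 6
f[6] = 3·max(3,2) = 3·3 = 9
f[7] = 2·max(5,6) = 2·6 = 12
f[8] = 2·max(6,9) = 2·9 = 18
f[9] = 3·max(6,9) = 3·9 = 27
f[10] = 2·max(8,18) = 2·18 = 36
f[11] = 2·max(9,27) = 2·27 = 54
One optimal split: 3 + 3 + 3 + 2; product 3·3·3·2 = 54.

54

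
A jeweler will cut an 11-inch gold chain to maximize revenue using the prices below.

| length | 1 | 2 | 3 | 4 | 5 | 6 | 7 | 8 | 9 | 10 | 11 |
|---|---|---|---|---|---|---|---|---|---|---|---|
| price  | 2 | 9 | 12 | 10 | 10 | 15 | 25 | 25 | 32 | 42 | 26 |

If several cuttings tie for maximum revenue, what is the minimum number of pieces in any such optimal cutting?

Consider every possible first cut. r[k] is the best of p[i]+r[k−i] over all sellable i≤k.
r[1] = 2
r[2] = max(2+2, 9+0) = 9
r[3] = max(2+9, 9+2, 12+0) = 12
r[4] = max(2+12, 9+9, 12+2, 10+0) = 18
r[5] = max(2+18, 9+12, 12+9, 10+2, 10+0) = 21
r[6] = max(2+21, 9+18, 12+12, 10+9, 10+2, 15+0) = 27
r[7] = max(2+27, 9+21, 12+18, …, 15+2, 25+0) = 30
r[8] = max(2+30, 9+27, 12+21, …, 25+2, 25+0) = 36
r[9] = max(2+36, 9+30, 12+27, …, 25+2, 32+0) = 39
r[10] = max(2+39, 9+36, 12+30, …, 32+2, 42+0) = 45
r[11] = max(2+45, 9+39, 12+36, …, 42+2, 26+0) = 48
Maximum revenue is $48.
Now minimize piece count subject to staying optimal: for each k, pieces[k] = 1 + min over i with p[i]+r[k−i]=r[k] of pieces[k−i].
pieces[8] = 4
pieces[9] = 4
pieces[10] = 5
pieces[11] = 5

5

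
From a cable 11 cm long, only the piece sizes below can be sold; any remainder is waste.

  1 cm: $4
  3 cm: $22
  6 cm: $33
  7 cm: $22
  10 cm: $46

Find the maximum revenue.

74

Let f[k] be the best obtainable value from length k. For each k, try every first piece i and keep the best of price[i] + f[k−i].
f[1] = 4
f[2] = 8  (first piece 1, then f[1]=4)
f[3] = max(4+8, 22+0) = 22
f[4] = max(4+22, 22+4) = 26
f[5] = max(4+26, 22+8) = 30
f[6] = max(4+30, 22+22, 33+0) = 44
f[7] = max(4+44, 22+26, 33+4, 22+0) = 48
f[8] = max(4+48, 22+30, 33+8, 22+4) = 52
f[9] = max(4+52, 22+44, 33+22, 22+8) = 66
f[10] = max(4+66, 22+48, 33+26, 22+22, 46+0) = 70
f[11] = max(4+70, 22+52, 33+30, 22+26, 46+4) = 74
One optimal cutting: 3 + 3 + 3 + 1 + 1 → $74.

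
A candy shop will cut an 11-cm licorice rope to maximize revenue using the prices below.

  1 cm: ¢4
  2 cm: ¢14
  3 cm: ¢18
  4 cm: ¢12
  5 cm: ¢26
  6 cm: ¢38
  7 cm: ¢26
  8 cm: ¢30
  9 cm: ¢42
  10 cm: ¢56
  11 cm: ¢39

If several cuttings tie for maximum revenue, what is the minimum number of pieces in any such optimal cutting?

5

Consider every possible first cut. r[k] is the best of p[i]+r[k−i] over all sellable i≤k.
r[1] = 4
r[2] = 14
r[3] = 18  (first piece 1, then r[2]=14)
r[4] = 28  (first piece 2, then r[2]=14)
r[5] = 32  (first piece 1, then r[4]=28)
r[6] = 42  (first piece 2, then r[4]=28)
r[7] = 46  (first piece 1, then r[6]=42)
r[8] = 56  (first piece 2, then r[6]=42)
r[9] = 60  (first piece 1, then r[8]=56)
r[10] = 70  (first piece 2, then r[8]=56)
r[11] = 74  (first piece 1, then r[10]=70)
Maximum revenue is ¢74.
Now minimize piece count subject to staying optimal: for each k, pieces[k] = 1 + min over i with p[i]+r[k−i]=r[k] of pieces[k−i].
pieces[8] = 4
pieces[9] = 4
pieces[10] = 5
pieces[11] = 5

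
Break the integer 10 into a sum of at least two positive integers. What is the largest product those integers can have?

Define P[k] = max over 1≤i<k of i · max(k−i, P[k−i]); the inner max lets the remainder stay uncut if that's better.
P[2] = 1·max(1,0) = 1·1 = 1
P[3] = 1·max(2,1) = 1·2 = 2
P[4] = 2·max(2,1) = 2·2 = 4
P[5] = 2·max(3,2) = 2·3 = 6
P[6] = 3·max(3,2) = 3·3 = 9
P[7] = 2·max(5,6) = 2·6 = 12
P[8] = 2·max(6,9) = 2·9 = 18
P[9] = 3·max(6,9) = 3·9 = 27
P[10] = 2·max(8,18) = 2·18 = 36
One optimal split: 3 + 3 + 2 + 2; product 3·3·2·2 = 36.

36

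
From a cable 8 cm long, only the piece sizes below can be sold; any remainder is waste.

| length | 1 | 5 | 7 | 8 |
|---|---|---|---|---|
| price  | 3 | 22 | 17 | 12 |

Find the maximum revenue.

31

Consider every possible first cut. f[k] is the best of p[i]+f[k−i] over all sellable i≤k.
f[1] = 3
f[2] = 6  (first piece 1, then f[1]=3)
f[3] = 9  (first piece 1, then f[2]=6)
f[4] = 12  (first piece 1, then f[3]=9)
f[5] = max(3+12, 22+0) = 22
f[6] = max(3+22, 22+3) = 25
f[7] = max(3+25, 22+6, 17+0) = 28
f[8] = max(3+28, 22+9, 17+3, 12+0) = 31
One optimal cutting: 5 + 1 + 1 + 1 → 31.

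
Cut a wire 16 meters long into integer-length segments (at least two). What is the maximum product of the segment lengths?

Define P[k] = max over 1≤i<k of i · max(k−i, P[k−i]); the inner max lets the remainder stay uncut if that's better.
P[2] = 1·max(1,0) = 1·1 = 1
P[3] = max(1·2, 2·1) = 2
P[4] = max(1·3, 2·2, 3·1) = 4
P[5] = max(1·4, 2·3, 3·2, 4·1) = 6
P[6] = max(1·6, 2·4, 3·3, 4·2, 5·1) = 9
P[7] = max(1·9, 2·6, 3·4, 4·3, 5·2, 6·1) = 12
P[8] = max(1·12, 2·9, 3·6, …, 6·2, 7·1) = 18
P[9] = max(1·18, 2·12, 3·9, …, 7·2, 8·1) = 27
P[10] = max(1·27, 2·18, 3·12, …, 8·2, 9·1) = 36
P[11] = max(1·36, 2·27, 3·18, …, 9·2, 10·1) = 54
P[12] = max(1·54, 2·36, 3·27, …, 10·2, 11·1) = 81
P[13] = max(1·81, 2·54, 3·36, …, 11·2, 12·1) = 108
P[14] = max(1·108, 2·81, 3·54, …, 12·2, 13·1) = 162
P[15] = max(1·162, 2·108, 3·81, …, 13·2, 14·1) = 243
P[16] = max(1·243, 2·162, 3·108, …, 14·2, 15·1) = 324
One optimal split: 3 + 3 + 3 + 3 + 2 + 2; product 3·3·3·3·2·2 = 324.

324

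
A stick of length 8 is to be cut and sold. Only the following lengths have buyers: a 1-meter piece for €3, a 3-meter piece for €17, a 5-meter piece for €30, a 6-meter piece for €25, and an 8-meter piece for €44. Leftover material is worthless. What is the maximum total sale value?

Consider every possible first cut. r[k] is the best of p[i]+r[k−i] over all sellable i≤k.
r[1] = 3
r[2] = 6  (first piece 1, then r[1]=3)
r[3] = max(3+6, 17+0) = 17
r[4] = max(3+17, 17+3) = 20
r[5] = max(3+20, 17+6, 30+0) = 30
r[6] = max(3+30, 17+17, 30+3, 25+0) = 34
r[7] = max(3+34, 17+20, 30+6, 25+3) = 37
r[8] = max(3+37, 17+30, 30+17, 25+6, 44+0) = 47
One optimal cutting: 5 + 3 → €47.

47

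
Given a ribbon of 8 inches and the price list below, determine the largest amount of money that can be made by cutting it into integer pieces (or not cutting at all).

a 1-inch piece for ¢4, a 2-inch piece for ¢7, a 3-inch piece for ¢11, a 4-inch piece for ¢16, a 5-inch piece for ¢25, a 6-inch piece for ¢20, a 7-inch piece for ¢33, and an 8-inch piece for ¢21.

37

Consider every possible first cut. v[k] is the best of p[i]+v[k−i] over all sellable i≤k.
v[1] = 4
v[2] = max(4+4, 7+0) = 8
v[3] = max(4+8, 7+4, 11+0) = 12
v[4] = max(4+12, 7+8, 11+4, 16+0) = 16
v[5] = max(4+16, 7+12, 11+8, 16+4, 25+0) = 25
v[6] = max(4+25, 7+16, 11+12, 16+8, 25+4, 20+0) = 29
v[7] = max(4+29, 7+25, 11+16, …, 20+4, 33+0) = 33
v[8] = max(4+33, 7+29, 11+25, …, 33+4, 21+0) = 37
One optimal cutting: 5 + 1 + 1 + 1 → ¢25 + ¢4 + ¢4 + ¢4 = ¢37.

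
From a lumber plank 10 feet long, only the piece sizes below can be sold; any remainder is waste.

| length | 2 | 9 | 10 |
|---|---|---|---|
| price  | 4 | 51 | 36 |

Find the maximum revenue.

51

Let r[k] be the best obtainable value from length k. For each k, try every first piece i and keep the best of price[i] + r[k−i].
r[1] = 0
r[2] = 4
r[3] = 4
r[4] = 8  (first piece 2, then r[2]=4)
r[5] = 8
r[6] = 12  (first piece 2, then r[4]=8)
r[7] = 12
r[8] = 16  (first piece 2, then r[6]=12)
r[9] = 51
r[10] = 51
One optimal cutting: pieces 9 with 1 foot of scrap → $51.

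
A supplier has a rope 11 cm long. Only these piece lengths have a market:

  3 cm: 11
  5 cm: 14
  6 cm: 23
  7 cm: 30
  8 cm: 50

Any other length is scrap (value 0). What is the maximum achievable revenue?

61

Let r[k] be the best obtainable value from length k. For each k, try every first piece i and keep the best of price[i] + r[k−i].
r[1] = 0
r[2] = 0
r[3] = 11
r[4] = 11
r[5] = 14
r[6] = 23
r[7] = 30
r[8] = 50
r[9] = 50
r[10] = 50
r[11] = 61  (first piece 3, then r[8]=50)
One optimal cutting: 8 + 3 → 61.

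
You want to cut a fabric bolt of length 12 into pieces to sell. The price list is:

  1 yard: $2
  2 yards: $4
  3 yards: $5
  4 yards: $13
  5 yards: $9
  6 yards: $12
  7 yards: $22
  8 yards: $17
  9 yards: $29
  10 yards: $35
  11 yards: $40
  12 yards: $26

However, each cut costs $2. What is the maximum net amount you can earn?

40

Let r[k] be the best obtainable value from length k. For each k, try every first piece i and keep the best of price[i] + r[k−i] minus the 2 cut fee when i<k.
r[1] = 2
r[2] = max(2+2-2, 4+0) = 4
r[3] = max(2+4-2, 4+2-2, 5+0) = 5
r[4] = max(2+5-2, 4+4-2, 5+2-2, 13+0) = 13
r[5] = max(2+13-2, 4+5-2, 5+4-2, 13+2-2, 9+0) = 13
r[6] = max(2+13-2, 4+13-2, 5+5-2, 13+4-2, 9+2-2, 12+0) = 15
r[7] = max(2+15-2, 4+13-2, 5+13-2, …, 12+2-2, 22+0) = 22
r[8] = max(2+22-2, 4+15-2, 5+13-2, …, 22+2-2, 17+0) = 24
r[9] = max(2+24-2, 4+22-2, 5+15-2, …, 17+2-2, 29+0) = 29
r[10] = max(2+29-2, 4+24-2, 5+22-2, …, 29+2-2, 35+0) = 35
r[11] = max(2+35-2, 4+29-2, 5+24-2, …, 35+2-2, 40+0) = 40
r[12] = max(2+40-2, 4+35-2, 5+29-2, …, 40+2-2, 26+0) = 40
One optimal plan: pieces 11 + 1 (1 cut) → $42 − $2 = $40.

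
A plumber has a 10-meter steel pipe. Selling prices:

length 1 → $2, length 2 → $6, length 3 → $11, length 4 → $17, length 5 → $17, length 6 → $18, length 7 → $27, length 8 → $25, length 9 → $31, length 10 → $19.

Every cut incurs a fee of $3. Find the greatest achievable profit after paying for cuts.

Consider every possible first cut. v[k] is the best of p[i]+v[k−i] over all sellable i≤k, charging 3 whenever i<k.
v[1] = 2
v[2] = max(2+2-3, 6+0) = 6
v[3] = max(2+6-3, 6+2-3, 11+0) = 11
v[4] = max(2+11-3, 6+6-3, 11+2-3, 17+0) = 17
v[5] = max(2+17-3, 6+11-3, 11+6-3, 17+2-3, 17+0) = 17
v[6] = max(2+17-3, 6+17-3, 11+11-3, 17+6-3, 17+2-3, 18+0) = 20
v[7] = max(2+20-3, 6+17-3, 11+17-3, …, 18+2-3, 27+0) = 27
v[8] = max(2+27-3, 6+20-3, 11+17-3, …, 27+2-3, 25+0) = 31
v[9] = max(2+31-3, 6+27-3, 11+20-3, …, 25+2-3, 31+0) = 31
v[10] = max(2+31-3, 6+31-3, 11+27-3, …, 31+2-3, 19+0) = 35
One optimal plan: pieces 7 + 3 (1 cut) → $38 − $3 = $35.

35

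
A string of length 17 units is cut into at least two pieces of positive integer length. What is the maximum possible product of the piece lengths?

Let P[k] be the best product for length k (with at least one cut). For each first piece i, the rest contributes max(k−i, P[k−i]).
P[2] = 1*max(1,0) = 1*1 = 1
P[3] = 1*max(2,1) = 1*2 = 2
P[4] = 2*max(2,1) = 2*2 = 4
P[5] = 2*max(3,2) = 2*3 = 6
P[6] = 3*max(3,2) = 3*3 = 9
P[7] = 2*max(5,6) = 2*6 = 12
P[8] = 2*max(6,9) = 2*9 = 18
P[9] = 3*max(6,9) = 3*9 = 27
P[10] = 2*max(8,18) = 2*18 = 36
P[11] = 2*max(9,27) = 2*27 = 54
P[12] = 3*max(9,27) = 3*27 = 81
P[13] = 2*max(11,54) = 2*54 = 108
P[14] = 2*max(12,81) = 2*81 = 162
P[15] = 3*max(12,81) = 3*81 = 243
P[16] = 2*max(14,162) = 2*162 = 324
P[17] = 2*max(15,243) = 2*243 = 486
One optimal split: 3 + 3 + 3 + 3 + 3 + 2; product 3*3*3*3*3*2 = 486.

486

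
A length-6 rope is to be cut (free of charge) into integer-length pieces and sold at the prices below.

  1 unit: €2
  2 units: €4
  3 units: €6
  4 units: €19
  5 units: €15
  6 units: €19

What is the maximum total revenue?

Consider every possible first cut. R[k] is the best of p[i]+R[k−i] over all sellable i≤k.
R[1] = 2
R[2] = 4  (first piece 1, then R[1]=2)
R[3] = 6  (first piece 1, then R[2]=4)
R[4] = 19
R[5] = 21  (first piece 1, then R[4]=19)
R[6] = 23  (first piece 1, then R[5]=21)
One optimal cutting: 4 + 1 + 1 → €19 + €2 + €2 = €23.

23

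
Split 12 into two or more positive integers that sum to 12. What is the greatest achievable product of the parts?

Let m[k] be the best product for length k (with at least one cut). For each first piece i, the rest contributes max(k−i, m[k−i]).
m[2] = 1·max(1,0) = 1·1 = 1
m[3] = 1·max(2,1) = 1·2 = 2
m[4] = 2·max(2,1) = 2·2 = 4
m[5] = 2·max(3,2) = 2·3 = 6
m[6] = 3·max(3,2) = 3·3 = 9
m[7] = 2·max(5,6) = 2·6 = 12
m[8] = 2·max(6,9) = 2·9 = 18
m[9] = 3·max(6,9) = 3·9 = 27
m[10] = 2·max(8,18) = 2·18 = 36
m[11] = 2·max(9,27) = 2·27 = 54
m[12] = 3·max(9,27) = 3·27 = 81
One optimal split: 3 + 3 + 3 + 3; product 3·3·3·3 = 81.

81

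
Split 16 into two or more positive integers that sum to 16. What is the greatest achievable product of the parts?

Define g[k] = max over 1≤i<k of i · max(k−i, g[k−i]); the inner max lets the remainder stay uncut if that's better.
g[2] = 1·max(1,0) = 1·1 = 1
g[3] = max(1·2, 2·1) = 2
g[4] = max(1·3, 2·2, 3·1) = 4
g[5] = max(1·4, 2·3, 3·2, 4·1) = 6
g[6] = max(1·6, 2·4, 3·3, 4·2, 5·1) = 9
g[7] = max(1·9, 2·6, 3·4, 4·3, 5·2, 6·1) = 12
g[8] = max(1·12, 2·9, 3·6, …, 6·2, 7·1) = 18
g[9] = max(1·18, 2·12, 3·9, …, 7·2, 8·1) = 27
g[10] = max(1·27, 2·18, 3·12, …, 8·2, 9·1) = 36
g[11] = max(1·36, 2·27, 3·18, …, 9·2, 10·1) = 54
g[12] = max(1·54, 2·36, 3·27, …, 10·2, 11·1) = 81
g[13] = max(1·81, 2·54, 3·36, …, 11·2, 12·1) = 108
g[14] = max(1·108, 2·81, 3·54, …, 12·2, 13·1) = 162
g[15] = max(1·162, 2·108, 3·81, …, 13·2, 14·1) = 243
g[16] = max(1·243, 2·162, 3·108, …, 14·2, 15·1) = 324
One optimal split: 3 + 3 + 3 + 3 + 2 + 2; product 3·3·3·3·2·2 = 324.

324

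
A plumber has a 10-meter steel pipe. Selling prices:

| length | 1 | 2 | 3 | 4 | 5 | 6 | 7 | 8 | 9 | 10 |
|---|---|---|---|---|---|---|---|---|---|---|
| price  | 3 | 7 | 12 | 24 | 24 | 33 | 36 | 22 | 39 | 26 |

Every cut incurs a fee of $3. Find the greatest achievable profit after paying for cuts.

54

Let net[k] be the best obtainable value from length k. For each k, try every first piece i and keep the best of price[i] + net[k−i] minus the 3 cut fee when i<k.
net[1] = 3
net[2] = 7
net[3] = 12
net[4] = 24
net[5] = 24  (first piece 1, then net[4]=24)
net[6] = 33
net[7] = 36
net[8] = 45  (first piece 4, then net[4]=24)
net[9] = 45  (first piece 1, then net[8]=45)
net[10] = 54  (first piece 4, then net[6]=33)
One optimal plan: pieces 6 + 4 (1 cut) → $57 − $3 = $54.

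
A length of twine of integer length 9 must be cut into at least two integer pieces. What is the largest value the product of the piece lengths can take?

27

Define g[k] = max over 1≤i<k of i · max(k−i, g[k−i]); the inner max lets the remainder stay uncut if that's better.
g[2] = 1×max(1,0) = 1×1 = 1
g[3] = 1×max(2,1) = 1×2 = 2
g[4] = 2×max(2,1) = 2×2 = 4
g[5] = 2×max(3,2) = 2×3 = 6
g[6] = 3×max(3,2) = 3×3 = 9
g[7] = 2×max(5,6) = 2×6 = 12
g[8] = 2×max(6,9) = 2×9 = 18
g[9] = 3×max(6,9) = 3×9 = 27
One optimal split: 3 + 3 + 3; product 3×3×3 = 27.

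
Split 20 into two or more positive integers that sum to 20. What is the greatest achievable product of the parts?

1458

Fill P[k] for k=2..20: at each k try every first piece i and multiply by the better of (k−i) uncut or P[k−i].
P[2] = 1·max(1,0) = 1·1 = 1
P[3] = max(1·2, 2·1) = 2
P[4] = max(1·3, 2·2, 3·1) = 4
P[5] = max(1·4, 2·3, 3·2, 4·1) = 6
P[6] = max(1·6, 2·4, 3·3, 4·2, 5·1) = 9
P[7] = max(1·9, 2·6, 3·4, 4·3, 5·2, 6·1) = 12
P[8] = max(1·12, 2·9, 3·6, …, 6·2, 7·1) = 18
P[9] = max(1·18, 2·12, 3·9, …, 7·2, 8·1) = 27
P[10] = max(1·27, 2·18, 3·12, …, 8·2, 9·1) = 36
P[11] = max(1·36, 2·27, 3·18, …, 9·2, 10·1) = 54
P[12] = max(1·54, 2·36, 3·27, …, 10·2, 11·1) = 81
P[13] = max(1·81, 2·54, 3·36, …, 11·2, 12·1) = 108
P[14] = max(1·108, 2·81, 3·54, …, 12·2, 13·1) = 162
P[15] = max(1·162, 2·108, 3·81, …, 13·2, 14·1) = 243
P[16] = max(1·243, 2·162, 3·108, …, 14·2, 15·1) = 324
P[17] = max(1·324, 2·243, 3·162, …, 15·2, 16·1) = 486
P[18] = max(1·486, 2·324, 3·243, …, 16·2, 17·1) = 729
P[19] = max(1·729, 2·486, 3·324, …, 17·2, 18·1) = 972
P[20] = max(1·972, 2·729, 3·486, …, 18·2, 19·1) = 1458
One optimal split: 3 + 3 + 3 + 3 + 3 + 3 + 2; product 3·3·3·3·3·3·2 = 1458.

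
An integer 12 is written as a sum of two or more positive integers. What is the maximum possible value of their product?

81

Let f[k] be the best product for length k (with at least one cut). For each first piece i, the rest contributes max(k−i, f[k−i]).
f[2] = 1·max(1,0) = 1·1 = 1
f[3] = 1·max(2,1) = 1·2 = 2
f[4] = 2·max(2,1) = 2·2 = 4
f[5] = 2·max(3,2) = 2·3 = 6
f[6] = 3·max(3,2) = 3·3 = 9
f[7] = 2·max(5,6) = 2·6 = 12
f[8] = 2·max(6,9) = 2·9 = 18
f[9] = 3·max(6,9) = 3·9 = 27
f[10] = 2·max(8,18) = 2·18 = 36
f[11] = 2·max(9,27) = 2·27 = 54
f[12] = 3·max(9,27) = 3·27 = 81
One optimal split: 3 + 3 + 3 + 3; product 3·3·3·3 = 81.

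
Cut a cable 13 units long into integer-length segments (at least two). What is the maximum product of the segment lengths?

108

Let prod[k] be the best product for length k (with at least one cut). For each first piece i, the rest contributes max(k−i, prod[k−i]).
prod[2] = 1·max(1,0) = 1·1 = 1
prod[3] = max(1·2, 2·1) = 2
prod[4] = max(1·3, 2·2, 3·1) = 4
prod[5] = max(1·4, 2·3, 3·2, 4·1) = 6
prod[6] = max(1·6, 2·4, 3·3, 4·2, 5·1) = 9
prod[7] = max(1·9, 2·6, 3·4, 4·3, 5·2, 6·1) = 12
prod[8] = max(1·12, 2·9, 3·6, …, 6·2, 7·1) = 18
prod[9] = max(1·18, 2·12, 3·9, …, 7·2, 8·1) = 27
prod[10] = max(1·27, 2·18, 3·12, …, 8·2, 9·1) = 36
prod[11] = max(1·36, 2·27, 3·18, …, 9·2, 10·1) = 54
prod[12] = max(1·54, 2·36, 3·27, …, 10·2, 11·1) = 81
prod[13] = max(1·81, 2·54, 3·36, …, 11·2, 12·1) = 108
One optimal split: 3 + 3 + 3 + 2 + 2; product 3·3·3·2·2 = 108.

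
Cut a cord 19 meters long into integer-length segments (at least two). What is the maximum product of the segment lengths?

972

Define prod[k] = max over 1≤i<k of i · max(k−i, prod[k−i]); the inner max lets the remainder stay uncut if that's better.
prod[2] = 1*max(1,0) = 1*1 = 1
prod[3] = 1*max(2,1) = 1*2 = 2
prod[4] = 2*max(2,1) = 2*2 = 4
prod[5] = 2*max(3,2) = 2*3 = 6
prod[6] = 3*max(3,2) = 3*3 = 9
prod[7] = 2*max(5,6) = 2*6 = 12
prod[8] = 2*max(6,9) = 2*9 = 18
prod[9] = 3*max(6,9) = 3*9 = 27
prod[10] = 2*max(8,18) = 2*18 = 36
prod[11] = 2*max(9,27) = 2*27 = 54
prod[12] = 3*max(9,27) = 3*27 = 81
prod[13] = 2*max(11,54) = 2*54 = 108
prod[14] = 2*max(12,81) = 2*81 = 162
prod[15] = 3*max(12,81) = 3*81 = 243
prod[16] = 2*max(14,162) = 2*162 = 324
prod[17] = 2*max(15,243) = 2*243 = 486
prod[18] = 3*max(15,243) = 3*243 = 729
prod[19] = 2*max(17,486) = 2*486 = 972
One optimal split: 3 + 3 + 3 + 3 + 3 + 2 + 2; product 3*3*3*3*3*2*2 = 972.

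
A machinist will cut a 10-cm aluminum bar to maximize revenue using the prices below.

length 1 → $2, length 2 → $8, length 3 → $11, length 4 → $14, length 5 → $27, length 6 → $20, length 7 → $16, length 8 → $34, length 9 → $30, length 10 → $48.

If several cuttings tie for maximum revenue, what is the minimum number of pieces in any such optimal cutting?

Let r[k] be the best obtainable value from length k. For each k, try every first piece i and keep the best of price[i] + r[k−i].
r[1] = 2
r[2] = max(2+2, 8+0) = 8
r[3] = max(2+8, 8+2, 11+0) = 11
r[4] = max(2+11, 8+8, 11+2, 14+0) = 16
r[5] = max(2+16, 8+11, 11+8, 14+2, 27+0) = 27
r[6] = max(2+27, 8+16, 11+11, 14+8, 27+2, 20+0) = 29
r[7] = max(2+29, 8+27, 11+16, …, 20+2, 16+0) = 35
r[8] = max(2+35, 8+29, 11+27, …, 16+2, 34+0) = 38
r[9] = max(2+38, 8+35, 11+29, …, 34+2, 30+0) = 43
r[10] = max(2+43, 8+38, 11+35, …, 30+2, 48+0) = 54
Maximum revenue is $54.
Now minimize piece count subject to staying optimal: for each k, pieces[k] = 1 + min over i with p[i]+r[k−i]=r[k] of pieces[k−i].
pieces[7] = 2
pieces[8] = 2
pieces[9] = 3
pieces[10] = 2

2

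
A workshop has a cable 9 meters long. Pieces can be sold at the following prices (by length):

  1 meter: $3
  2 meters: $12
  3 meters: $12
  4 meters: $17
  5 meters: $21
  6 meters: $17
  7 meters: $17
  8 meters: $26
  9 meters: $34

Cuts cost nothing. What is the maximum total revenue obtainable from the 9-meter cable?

Build v[k] bottom-up: v[k] = max over allowed piece i of (p[i] + v[k−i]).
v[1] = 3
v[2] = max(3+3, 12+0) = 12
v[3] = max(3+12, 12+3, 12+0) = 15
v[4] = max(3+15, 12+12, 12+3, 17+0) = 24
v[5] = max(3+24, 12+15, 12+12, 17+3, 21+0) = 27
v[6] = max(3+27, 12+24, 12+15, 17+12, 21+3, 17+0) = 36
v[7] = max(3+36, 12+27, 12+24, …, 17+3, 17+0) = 39
v[8] = max(3+39, 12+36, 12+27, …, 17+3, 26+0) = 48
v[9] = max(3+48, 12+39, 12+36, …, 26+3, 34+0) = 51
One optimal cutting: 2 + 2 + 2 + 2 + 1 → $12 + $12 + $12 + $12 + $3 = $51.

51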